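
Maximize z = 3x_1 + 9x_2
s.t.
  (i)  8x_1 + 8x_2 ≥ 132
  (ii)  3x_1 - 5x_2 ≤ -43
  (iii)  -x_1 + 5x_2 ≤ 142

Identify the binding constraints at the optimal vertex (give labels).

(ii) and (iii)

Feasible corners and z = 3x_1 + 9x_2:
  (79/16, 185/16) → z = 951/8
  (-119/12, 317/12) → z = 208
  (99/2, 383/10) → z = 2466/5

The maximum is at (99/2, 383/10). Substituting into each constraint, equality holds for (ii) and (iii); the remaining constraints have slack.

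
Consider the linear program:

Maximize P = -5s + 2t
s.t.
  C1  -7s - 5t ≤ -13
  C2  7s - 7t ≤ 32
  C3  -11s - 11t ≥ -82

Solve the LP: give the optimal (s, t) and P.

Extreme points and P = -5s + 2t:
  (251/84, -19/12) → P = -507/28
  (-267/22, 431/22) → P = 2197/22
  (463/77, 111/77) → P = -299/11

s = -267/22, t = 431/22, maximum P = 2197/22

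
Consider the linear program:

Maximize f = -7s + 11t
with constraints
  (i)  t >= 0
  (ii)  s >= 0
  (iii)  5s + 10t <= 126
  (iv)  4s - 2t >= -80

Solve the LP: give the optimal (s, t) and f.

s = 0, t = 63/5, maximum f = 693/5

At the optimal vertex, s = 0 and 5s + 10t = 126.
Solving simultaneously gives s = 0, t = 63/5.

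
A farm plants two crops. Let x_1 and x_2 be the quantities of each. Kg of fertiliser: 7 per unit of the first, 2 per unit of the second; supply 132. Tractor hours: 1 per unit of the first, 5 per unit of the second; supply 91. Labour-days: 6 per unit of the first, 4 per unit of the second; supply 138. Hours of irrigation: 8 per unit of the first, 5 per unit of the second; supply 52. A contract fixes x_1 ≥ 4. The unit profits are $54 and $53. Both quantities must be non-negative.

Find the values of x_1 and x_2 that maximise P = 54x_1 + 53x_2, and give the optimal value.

Vertices and P = 54x_1 + 53x_2:
  (13/2, 0) → P = 351
  (4, 0) → P = 216
  (4, 4) → P = 428

The binding constraints are 8x_1 + 5x_2 = 52 and x_1 = 4.
Solving simultaneously gives x_1 = 4, x_2 = 4.

x_1 = 4, x_2 = 4, maximum P = 428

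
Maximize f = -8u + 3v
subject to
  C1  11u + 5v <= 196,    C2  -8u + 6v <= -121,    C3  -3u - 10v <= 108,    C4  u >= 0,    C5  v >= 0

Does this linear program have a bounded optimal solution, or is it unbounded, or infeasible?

bounded optimum

Corner points and f = -8u + 3v:
  (1781/106, 237/106) → f = -13537/106
  (196/11, 0) → f = -1568/11
  (121/8, 0) → f = -121
The feasible region has finitely many vertices and no improving ray; the maximum is -121 at (121/8, 0).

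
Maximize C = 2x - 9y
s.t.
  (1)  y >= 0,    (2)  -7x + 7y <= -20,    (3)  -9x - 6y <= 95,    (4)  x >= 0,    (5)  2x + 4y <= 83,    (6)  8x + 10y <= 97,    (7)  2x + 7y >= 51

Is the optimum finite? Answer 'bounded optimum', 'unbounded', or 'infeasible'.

The boundaries y = 0 and -7x + 7y = -20 meet at (20/7, 0), but that point violates 2x + 7y ≥ 51. Every candidate vertex is excluded by some other constraint, so the feasible region is empty.

infeasible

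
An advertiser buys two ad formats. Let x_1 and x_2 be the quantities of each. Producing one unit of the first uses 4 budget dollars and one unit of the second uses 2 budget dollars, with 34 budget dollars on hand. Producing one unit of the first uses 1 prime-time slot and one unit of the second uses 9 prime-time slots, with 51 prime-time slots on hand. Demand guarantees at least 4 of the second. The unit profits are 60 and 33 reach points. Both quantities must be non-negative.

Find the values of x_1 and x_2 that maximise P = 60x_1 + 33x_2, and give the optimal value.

x_1 = 6, x_2 = 5, maximum P = 525

Feasible corners and P = 60x_1 + 33x_2:
  (0, 17/3) → P = 187
  (0, 4) → P = 132
  (6, 5) → P = 525
  (13/2, 4) → P = 522

The optimum lies where 4x_1 + 2x_2 = 34 and x_1 + 9x_2 = 51.
Solving simultaneously gives x_1 = 6, x_2 = 5.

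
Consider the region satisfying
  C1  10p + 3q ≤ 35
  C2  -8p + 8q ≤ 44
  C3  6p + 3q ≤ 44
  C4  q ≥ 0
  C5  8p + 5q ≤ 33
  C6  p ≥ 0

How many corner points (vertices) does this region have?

5

Of the 15 pairwise boundary intersections, those satisfying every inequality are:
  (7/2, 0)
  (38/13, 25/13)
  (11/26, 77/13)
  (0, 11/2)
  (0, 0)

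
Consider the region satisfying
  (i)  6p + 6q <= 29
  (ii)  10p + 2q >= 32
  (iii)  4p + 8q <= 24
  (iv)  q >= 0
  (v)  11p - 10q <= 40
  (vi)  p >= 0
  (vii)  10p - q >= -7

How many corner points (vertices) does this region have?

Intersecting each pair of boundary lines and keeping only the points that satisfy every inequality leaves:
  (11/3, 7/6)
  (265/63, 79/126)
  (26/9, 14/9)
  (16/5, 0)
  (40/11, 0)

5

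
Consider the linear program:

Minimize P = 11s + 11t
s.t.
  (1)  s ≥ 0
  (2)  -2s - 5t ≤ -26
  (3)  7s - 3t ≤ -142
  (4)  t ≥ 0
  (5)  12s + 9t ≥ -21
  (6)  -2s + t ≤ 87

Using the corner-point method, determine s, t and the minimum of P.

s = 0, t = 142/3, minimum P = 1562/3

Vertices and P = 11s + 11t:
  (0, 142/3) → P = 1562/3
  (0, 87) → P = 957
  (119, 325) → P = 4884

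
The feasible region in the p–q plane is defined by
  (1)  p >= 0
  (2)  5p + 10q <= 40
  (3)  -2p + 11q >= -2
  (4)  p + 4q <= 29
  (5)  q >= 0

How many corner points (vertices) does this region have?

4

Intersecting each pair of boundary lines and keeping only the points that satisfy every inequality leaves:
  (0, 4)
  (0, 0)
  (92/15, 14/15)
  (1, 0)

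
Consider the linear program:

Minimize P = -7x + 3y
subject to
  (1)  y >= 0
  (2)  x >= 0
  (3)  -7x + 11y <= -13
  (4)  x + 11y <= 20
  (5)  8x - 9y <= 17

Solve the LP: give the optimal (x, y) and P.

Vertices and P = -7x + 3y:
  (13/7, 0) → P = -13
  (17/8, 0) → P = -119/8
  (14/5, 3/5) → P = -89/5

x = 14/5, y = 3/5, minimum P = -89/5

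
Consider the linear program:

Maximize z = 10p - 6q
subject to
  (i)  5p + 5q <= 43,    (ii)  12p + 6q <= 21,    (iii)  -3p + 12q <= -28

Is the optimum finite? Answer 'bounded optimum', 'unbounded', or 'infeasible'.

unbounded

From the feasible point (70/27, -91/54), moving in the direction (6, -12) keeps every constraint satisfied while z increases without bound.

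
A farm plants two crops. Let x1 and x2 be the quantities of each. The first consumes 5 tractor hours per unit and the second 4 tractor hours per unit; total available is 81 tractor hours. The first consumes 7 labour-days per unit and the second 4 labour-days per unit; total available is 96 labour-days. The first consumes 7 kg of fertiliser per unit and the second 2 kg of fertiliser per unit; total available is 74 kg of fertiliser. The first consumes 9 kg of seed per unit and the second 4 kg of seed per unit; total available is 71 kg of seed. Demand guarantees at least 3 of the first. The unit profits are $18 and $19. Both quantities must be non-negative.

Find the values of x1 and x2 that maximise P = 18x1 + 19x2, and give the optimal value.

x1 = 3, x2 = 11, maximum P = 263

Feasible corners and P = 18x1 + 19x2:
  (71/9, 0) → P = 142
  (3, 0) → P = 54
  (3, 11) → P = 263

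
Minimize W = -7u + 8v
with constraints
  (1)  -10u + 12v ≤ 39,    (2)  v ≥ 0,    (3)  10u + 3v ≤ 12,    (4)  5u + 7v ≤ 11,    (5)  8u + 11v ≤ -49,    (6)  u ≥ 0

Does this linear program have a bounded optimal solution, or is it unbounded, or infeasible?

The boundaries v = 0 and 10u + 3v = 12 meet at (6/5, 0), but that point violates 8u + 11v ≤ -49. Every candidate vertex is excluded by some other constraint, so the feasible region is empty.

infeasible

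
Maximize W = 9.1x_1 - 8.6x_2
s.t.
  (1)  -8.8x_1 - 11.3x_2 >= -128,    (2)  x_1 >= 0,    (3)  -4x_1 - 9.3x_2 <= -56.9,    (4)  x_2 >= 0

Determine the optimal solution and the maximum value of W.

Vertices and W = 9.1x_1 - 8.6x_2:
  (0, 1280/113) → W = -11008/113
  (160/11, 0) → W = 1456/11
  (0, 569/93) → W = -24467/465
  (569/40, 0) → W = 51779/400

The optimum lies where -8.8x_1 - 11.3x_2 = -128 and x_2 = 0.
Solving simultaneously gives x_1 = 160/11, x_2 = 0.

x_1 = 160/11, x_2 = 0, maximum W = 1456/11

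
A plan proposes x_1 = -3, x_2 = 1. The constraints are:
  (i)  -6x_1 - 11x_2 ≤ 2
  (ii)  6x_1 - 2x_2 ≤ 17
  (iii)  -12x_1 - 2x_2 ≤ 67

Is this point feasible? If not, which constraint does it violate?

Constraint (i): -6x_1 - 11x_2 = 7, which is not ≤ 2. All other constraints are satisfied.

not feasible — violates (i)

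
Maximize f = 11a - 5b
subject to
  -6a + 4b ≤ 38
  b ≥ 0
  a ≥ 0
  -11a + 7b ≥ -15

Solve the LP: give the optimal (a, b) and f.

Corner points and f = 11a - 5b:
  (0, 19/2) → f = -95/2
  (163, 254) → f = 523
  (0, 0) → f = 0
  (15/11, 0) → f = 15

The binding constraints are -6a + 4b = 38 and -11a + 7b = -15.
Solving simultaneously gives a = 163, b = 254.

a = 163, b = 254, maximum f = 523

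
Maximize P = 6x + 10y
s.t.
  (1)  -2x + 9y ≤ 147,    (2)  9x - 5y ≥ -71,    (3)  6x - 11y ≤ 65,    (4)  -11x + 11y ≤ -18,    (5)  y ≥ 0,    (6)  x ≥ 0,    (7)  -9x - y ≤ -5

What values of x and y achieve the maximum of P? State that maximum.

x = 1101/16, y = 253/8, maximum P = 5833/8

Vertices and P = 6x + 10y:
  (1101/16, 253/8) → P = 5833/8
  (1779/77, 1653/77) → P = 27204/77
  (65/6, 0) → P = 65
  (18/11, 0) → P = 108/11

The binding constraints are -2x + 9y = 147 and 6x - 11y = 65.
Solving simultaneously gives x = 1101/16, y = 253/8.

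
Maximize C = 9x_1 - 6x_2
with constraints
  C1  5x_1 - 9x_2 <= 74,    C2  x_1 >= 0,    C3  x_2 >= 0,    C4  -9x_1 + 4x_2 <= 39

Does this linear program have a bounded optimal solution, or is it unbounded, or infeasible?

From the feasible point (74/5, 0), moving in the direction (9, 5) keeps every constraint satisfied while C increases without bound.

unbounded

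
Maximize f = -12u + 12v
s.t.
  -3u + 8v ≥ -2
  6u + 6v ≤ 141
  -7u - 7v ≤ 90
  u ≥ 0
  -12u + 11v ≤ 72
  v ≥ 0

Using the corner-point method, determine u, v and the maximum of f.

u = 373/46, v = 354/23, maximum f = 2010/23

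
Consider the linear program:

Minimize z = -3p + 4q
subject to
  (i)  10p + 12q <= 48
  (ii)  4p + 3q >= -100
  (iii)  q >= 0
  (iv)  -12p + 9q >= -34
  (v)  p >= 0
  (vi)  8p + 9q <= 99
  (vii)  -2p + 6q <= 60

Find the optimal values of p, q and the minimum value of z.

Vertices and z = -3p + 4q:
  (140/39, 118/117) → z = -788/117
  (0, 4) → z = 16
  (17/6, 0) → z = -17/2
  (0, 0) → z = 0

The binding constraints are q = 0 and -12p + 9q = -34.
Solving simultaneously gives p = 17/6, q = 0.

p = 17/6, q = 0, minimum z = -17/2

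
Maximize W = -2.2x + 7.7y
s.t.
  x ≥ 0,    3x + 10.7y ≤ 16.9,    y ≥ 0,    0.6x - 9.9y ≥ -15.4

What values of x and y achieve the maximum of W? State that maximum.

x = 0, y = 14/9, maximum W = 539/45

Corner points and W = -2.2x + 7.7y:
  (0, 0) → W = 0
  (0, 14/9) → W = 539/45
  (169/30, 0) → W = -1859/150
  (253/3612, 939/602) → W = 107063/9030

The optimum lies where x = 0 and 0.6x - 9.9y = -15.4.
Solving simultaneously gives x = 0, y = 14/9.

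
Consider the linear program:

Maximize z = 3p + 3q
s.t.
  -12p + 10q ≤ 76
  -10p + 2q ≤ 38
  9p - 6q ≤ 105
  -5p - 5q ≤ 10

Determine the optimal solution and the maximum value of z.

Corner points and z = 3p + 3q:
  (-3, 4) → z = 3
  (251/3, 108) → z = 575
  (-7/2, 3/2) → z = -6
  (31/5, -41/5) → z = -6

At the optimal vertex, -12p + 10q = 76 and 9p - 6q = 105.
Solving simultaneously gives p = 251/3, q = 108.

p = 251/3, q = 108, maximum z = 575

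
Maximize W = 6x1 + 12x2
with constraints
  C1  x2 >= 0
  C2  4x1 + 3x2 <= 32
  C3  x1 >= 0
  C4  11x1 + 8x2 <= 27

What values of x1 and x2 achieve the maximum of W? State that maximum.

x1 = 0, x2 = 27/8, maximum W = 81/2

Feasible corners and W = 6x1 + 12x2:
  (0, 0) → W = 0
  (27/11, 0) → W = 162/11
  (0, 27/8) → W = 81/2

At the optimal vertex, x1 = 0 and 11x1 + 8x2 = 27.
Solving simultaneously gives x1 = 0, x2 = 27/8.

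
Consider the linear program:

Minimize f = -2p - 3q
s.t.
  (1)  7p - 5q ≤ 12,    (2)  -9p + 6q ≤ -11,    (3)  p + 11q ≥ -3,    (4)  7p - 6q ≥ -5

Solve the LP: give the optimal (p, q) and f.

Vertices and f = -2p - 3q:
  (117/82, -33/82) → f = -135/82
  (97/7, 17) → f = -551/7
  (103/105, -38/105) → f = -92/105
  (8, 61/6) → f = -93/2

p = 97/7, q = 17, minimum f = -551/7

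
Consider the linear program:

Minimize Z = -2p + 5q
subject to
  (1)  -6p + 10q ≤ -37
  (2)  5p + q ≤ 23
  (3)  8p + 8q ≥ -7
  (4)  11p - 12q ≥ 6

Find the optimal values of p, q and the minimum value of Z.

Corner points and Z = -2p + 5q:
  (267/56, -47/56) → Z = -769/56
  (113/64, -169/64) → Z = -1071/64
  (191/32, -219/32) → Z = -1477/32

At the optimal vertex, 5p + q = 23 and 8p + 8q = -7.
Solving simultaneously gives p = 191/32, q = -219/32.

p = 191/32, q = -219/32, minimum Z = -1477/32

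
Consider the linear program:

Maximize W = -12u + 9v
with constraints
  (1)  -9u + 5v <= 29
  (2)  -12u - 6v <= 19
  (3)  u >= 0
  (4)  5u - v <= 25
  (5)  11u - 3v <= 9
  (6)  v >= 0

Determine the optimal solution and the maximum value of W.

Extreme points and W = -12u + 9v:
  (0, 29/5) → W = 261/5
  (33/7, 100/7) → W = 72
  (0, 0) → W = 0
  (9/11, 0) → W = -108/11

u = 33/7, v = 100/7, maximum W = 72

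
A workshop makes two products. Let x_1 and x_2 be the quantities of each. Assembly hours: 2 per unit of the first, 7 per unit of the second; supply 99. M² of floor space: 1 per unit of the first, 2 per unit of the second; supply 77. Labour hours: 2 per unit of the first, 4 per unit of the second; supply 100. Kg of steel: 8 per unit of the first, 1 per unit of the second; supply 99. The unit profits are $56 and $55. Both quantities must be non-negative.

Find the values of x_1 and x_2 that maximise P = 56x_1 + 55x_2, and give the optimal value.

x_1 = 11, x_2 = 11, maximum P = 1221

Vertices and P = 56x_1 + 55x_2:
  (0, 0) → P = 0
  (0, 99/7) → P = 5445/7
  (99/8, 0) → P = 693
  (11, 11) → P = 1221

At the optimal vertex, 2x_1 + 7x_2 = 99 and 8x_1 + x_2 = 99.
Solving simultaneously gives x_1 = 11, x_2 = 11.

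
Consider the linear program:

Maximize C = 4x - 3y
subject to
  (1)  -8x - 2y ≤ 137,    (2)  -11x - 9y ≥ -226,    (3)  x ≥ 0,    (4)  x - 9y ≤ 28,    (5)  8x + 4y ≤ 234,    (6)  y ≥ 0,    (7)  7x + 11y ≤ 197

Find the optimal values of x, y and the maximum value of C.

Extreme points and C = 4x - 3y:
  (226/11, 0) → C = 904/11
  (713/58, 585/58) → C = 1097/58
  (0, 0) → C = 0
  (0, 197/11) → C = -591/11

x = 226/11, y = 0, maximum C = 904/11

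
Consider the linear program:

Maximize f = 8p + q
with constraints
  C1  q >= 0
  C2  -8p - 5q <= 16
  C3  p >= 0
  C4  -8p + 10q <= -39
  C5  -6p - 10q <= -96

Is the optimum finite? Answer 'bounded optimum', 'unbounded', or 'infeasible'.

unbounded

From the feasible point (16, 0), moving in the direction (10, 8) keeps every constraint satisfied while f increases without bound.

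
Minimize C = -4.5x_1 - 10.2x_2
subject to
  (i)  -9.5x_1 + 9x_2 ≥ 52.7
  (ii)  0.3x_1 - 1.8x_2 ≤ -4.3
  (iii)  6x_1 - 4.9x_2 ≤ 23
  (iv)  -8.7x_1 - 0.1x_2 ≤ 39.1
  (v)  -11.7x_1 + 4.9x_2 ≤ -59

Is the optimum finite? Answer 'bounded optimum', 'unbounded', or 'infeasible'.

From the feasible point (46523/745, 10694/149), moving in the direction (4.9, 6) keeps every constraint satisfied while C decreases without bound.

unbounded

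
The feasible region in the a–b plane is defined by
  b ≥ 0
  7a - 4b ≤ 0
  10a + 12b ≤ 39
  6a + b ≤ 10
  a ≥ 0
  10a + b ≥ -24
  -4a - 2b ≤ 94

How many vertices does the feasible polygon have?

3

The feasible vertices (each the meet of two boundaries and inside every other half-plane) are:
  (0, 0)
  (39/31, 273/124)
  (0, 13/4)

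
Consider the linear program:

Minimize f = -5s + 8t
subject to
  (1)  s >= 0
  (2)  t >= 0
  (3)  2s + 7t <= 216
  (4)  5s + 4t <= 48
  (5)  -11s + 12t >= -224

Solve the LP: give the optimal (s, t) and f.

Extreme points and f = -5s + 8t:
  (0, 0) → f = 0
  (0, 12) → f = 96
  (48/5, 0) → f = -48

The optimum lies where t = 0 and 5s + 4t = 48.
Solving simultaneously gives s = 48/5, t = 0.

s = 48/5, t = 0, minimum f = -48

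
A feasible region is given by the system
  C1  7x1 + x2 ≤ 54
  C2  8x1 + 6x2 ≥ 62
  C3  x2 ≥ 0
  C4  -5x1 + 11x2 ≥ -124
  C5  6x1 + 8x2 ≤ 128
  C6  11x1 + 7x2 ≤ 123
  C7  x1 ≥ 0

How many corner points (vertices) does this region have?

5

Pairwise boundary intersections that survive every other constraint:
  (131/17, 1/17)
  (255/38, 267/38)
  (0, 31/3)
  (44/23, 335/23)
  (0, 16)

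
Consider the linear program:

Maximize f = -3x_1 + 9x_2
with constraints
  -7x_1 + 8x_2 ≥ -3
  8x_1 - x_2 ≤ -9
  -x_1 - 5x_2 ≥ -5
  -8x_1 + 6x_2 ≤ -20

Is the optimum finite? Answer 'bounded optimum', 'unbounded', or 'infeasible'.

The boundaries -7x_1 + 8x_2 = -3 and 8x_1 - x_2 = -9 meet at (-25/19, -29/19), but that point violates -8x_1 + 6x_2 ≤ -20. Every candidate vertex is excluded by some other constraint, so the feasible region is empty.

infeasible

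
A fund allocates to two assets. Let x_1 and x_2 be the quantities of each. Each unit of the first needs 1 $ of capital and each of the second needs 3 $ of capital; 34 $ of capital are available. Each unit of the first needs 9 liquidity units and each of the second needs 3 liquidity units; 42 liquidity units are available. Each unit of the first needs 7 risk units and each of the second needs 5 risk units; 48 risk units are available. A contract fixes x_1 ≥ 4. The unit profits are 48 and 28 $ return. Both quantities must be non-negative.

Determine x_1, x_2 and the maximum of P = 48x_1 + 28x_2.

x_1 = 4, x_2 = 2, maximum P = 248

Feasible corners and P = 48x_1 + 28x_2:
  (14/3, 0) → P = 224
  (4, 0) → P = 192
  (4, 2) → P = 248

The binding constraints are 9x_1 + 3x_2 = 42 and x_1 = 4.
Solving simultaneously gives x_1 = 4, x_2 = 2.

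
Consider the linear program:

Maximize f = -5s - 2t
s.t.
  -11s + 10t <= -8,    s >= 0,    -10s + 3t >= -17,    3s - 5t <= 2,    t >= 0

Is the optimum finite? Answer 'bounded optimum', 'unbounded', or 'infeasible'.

bounded optimum

Corner points and f = -5s - 2t:
  (146/67, 107/67) → f = -944/67
  (4/5, 2/25) → f = -104/25
  (79/41, 31/41) → f = -457/41
The feasible region has finitely many vertices and no improving ray; the maximum is -104/25 at (4/5, 2/25).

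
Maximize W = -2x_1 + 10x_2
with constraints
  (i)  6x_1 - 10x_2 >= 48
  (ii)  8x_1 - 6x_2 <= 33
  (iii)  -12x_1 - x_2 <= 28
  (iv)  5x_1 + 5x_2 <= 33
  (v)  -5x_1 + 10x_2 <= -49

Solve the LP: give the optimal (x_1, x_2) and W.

Vertices and W = -2x_1 + 10x_2:
  (-116/63, -124/21) → W = -3488/63
  (-1, -27/5) → W = -52
  (-27/16, -31/4) → W = -593/8
  (18/25, -227/50) → W = -1171/25

x_1 = 18/25, x_2 = -227/50, maximum W = -1171/25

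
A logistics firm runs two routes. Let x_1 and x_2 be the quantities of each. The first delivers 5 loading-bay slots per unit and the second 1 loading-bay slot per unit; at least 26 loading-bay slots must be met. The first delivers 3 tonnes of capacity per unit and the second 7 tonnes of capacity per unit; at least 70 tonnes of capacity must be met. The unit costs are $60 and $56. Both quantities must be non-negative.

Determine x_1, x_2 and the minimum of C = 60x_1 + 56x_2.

x_1 = 7/2, x_2 = 17/2, minimum C = 686

Vertices and C = 60x_1 + 56x_2:
  (0, 26) → C = 1456
  (70/3, 0) → C = 1400
  (7/2, 17/2) → C = 686
The feasible region is unbounded (it extends along (0, 1), (1, 0)), but C strictly increases along every unbounded feasible direction, so there is no improving ray and the minimum is attained at a vertex.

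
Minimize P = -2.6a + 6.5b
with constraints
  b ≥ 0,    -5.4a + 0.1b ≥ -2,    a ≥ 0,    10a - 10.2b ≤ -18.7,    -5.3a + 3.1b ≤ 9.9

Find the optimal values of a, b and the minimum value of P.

Corner points and P = -2.6a + 6.5b:
  (2227/5408, 6049/2704) → P = 14009/1040
  (719/1621, 6406/1621) → P = 198848/8105
  (0, 11/6) → P = 143/12
  (0, 99/31) → P = 1287/62

The optimum lies where a = 0 and 10a - 10.2b = -18.7.
Solving simultaneously gives a = 0, b = 11/6.

a = 0, b = 11/6, minimum P = 143/12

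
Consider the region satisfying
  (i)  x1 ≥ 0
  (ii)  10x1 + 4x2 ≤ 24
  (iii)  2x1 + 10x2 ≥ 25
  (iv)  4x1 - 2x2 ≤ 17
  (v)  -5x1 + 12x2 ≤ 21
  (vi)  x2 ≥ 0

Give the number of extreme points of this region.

3

Intersecting each pair of boundary lines and keeping only the points that satisfy every inequality leaves:
  (35/23, 101/46)
  (51/35, 33/14)
  (45/37, 167/74)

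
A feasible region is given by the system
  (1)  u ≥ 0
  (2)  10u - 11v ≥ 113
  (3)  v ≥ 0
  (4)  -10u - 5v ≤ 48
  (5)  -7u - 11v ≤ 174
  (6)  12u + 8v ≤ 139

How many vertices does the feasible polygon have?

3

Intersecting each pair of boundary lines and keeping only the points that satisfy every inequality leaves:
  (113/10, 0)
  (2433/212, 17/106)
  (139/12, 0)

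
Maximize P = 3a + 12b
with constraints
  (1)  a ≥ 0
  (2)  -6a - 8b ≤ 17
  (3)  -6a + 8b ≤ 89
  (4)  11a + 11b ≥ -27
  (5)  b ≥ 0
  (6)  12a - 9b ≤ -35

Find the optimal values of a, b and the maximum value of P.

a = 521/42, b = 143/7, maximum P = 3953/14

Corner points and P = 3a + 12b:
  (0, 89/8) → P = 267/2
  (0, 35/9) → P = 140/3
  (521/42, 143/7) → P = 3953/14

The optimum lies where -6a + 8b = 89 and 12a - 9b = -35.
Solving simultaneously gives a = 521/42, b = 143/7.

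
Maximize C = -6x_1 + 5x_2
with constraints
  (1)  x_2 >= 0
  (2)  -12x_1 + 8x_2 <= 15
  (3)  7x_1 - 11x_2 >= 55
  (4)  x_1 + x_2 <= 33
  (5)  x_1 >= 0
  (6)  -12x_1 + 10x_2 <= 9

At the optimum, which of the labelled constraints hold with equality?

Extreme points and C = -6x_1 + 5x_2:
  (55/7, 0) → C = -330/7
  (33, 0) → C = -198
  (209/9, 88/9) → C = -814/9

The maximum is at (55/7, 0). Substituting into each constraint, equality holds for (1) and (3); the remaining constraints have slack.

(1) and (3)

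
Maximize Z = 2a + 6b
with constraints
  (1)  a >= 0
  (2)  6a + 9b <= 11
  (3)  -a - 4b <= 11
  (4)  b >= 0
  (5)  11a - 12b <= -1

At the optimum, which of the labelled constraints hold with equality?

Feasible corners and Z = 2a + 6b:
  (0, 11/9) → Z = 22/3
  (0, 1/12) → Z = 1/2
  (41/57, 127/171) → Z = 112/19

The maximum is at (0, 11/9). Substituting into each constraint, equality holds for (1) and (2); the remaining constraints have slack.

(1) and (2)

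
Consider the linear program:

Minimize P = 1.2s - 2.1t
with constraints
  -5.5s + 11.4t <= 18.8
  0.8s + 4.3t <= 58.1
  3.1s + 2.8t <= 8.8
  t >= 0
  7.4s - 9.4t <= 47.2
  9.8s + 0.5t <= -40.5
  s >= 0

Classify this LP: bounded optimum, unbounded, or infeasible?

The boundaries -5.5s + 11.4t = 18.8 and 3.1s + 2.8t = 8.8 meet at (2384/2537, 5334/2537), but that point violates 9.8s + 0.5t ≤ -40.5. Every candidate vertex is excluded by some other constraint, so the feasible region is empty.

infeasible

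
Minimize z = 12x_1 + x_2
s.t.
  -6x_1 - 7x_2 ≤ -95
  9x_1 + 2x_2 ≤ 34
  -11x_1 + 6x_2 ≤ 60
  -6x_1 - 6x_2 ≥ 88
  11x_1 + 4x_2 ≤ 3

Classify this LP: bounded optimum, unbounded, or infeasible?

infeasible

The boundaries -6x_1 - 7x_2 = -95 and -6x_1 - 6x_2 = 88 meet at (-593/3, 183), but that point violates -11x_1 + 6x_2 ≤ 60. Every candidate vertex is excluded by some other constraint, so the feasible region is empty.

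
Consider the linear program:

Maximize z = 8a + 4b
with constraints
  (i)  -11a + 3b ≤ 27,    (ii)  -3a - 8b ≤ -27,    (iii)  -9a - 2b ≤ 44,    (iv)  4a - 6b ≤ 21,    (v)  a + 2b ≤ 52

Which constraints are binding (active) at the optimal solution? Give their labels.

(iv) and (v)

Extreme points and z = 8a + 4b:
  (-135/97, 378/97) → z = 432/97
  (102/25, 599/25) → z = 3212/25
  (33/5, 9/10) → z = 282/5
  (177/7, 187/14) → z = 1790/7

The maximum is at (177/7, 187/14). Substituting into each constraint, equality holds for (iv) and (v); the remaining constraints have slack.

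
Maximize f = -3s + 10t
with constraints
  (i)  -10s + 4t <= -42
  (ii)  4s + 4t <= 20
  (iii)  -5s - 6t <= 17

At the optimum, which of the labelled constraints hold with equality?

Vertices and f = -3s + 10t:
  (31/7, 4/7) → f = -53/7
  (23/10, -19/4) → f = -272/5
  (47, -42) → f = -561

The maximum is at (31/7, 4/7). Substituting into each constraint, equality holds for (i) and (ii); the remaining constraints have slack.

(i) and (ii)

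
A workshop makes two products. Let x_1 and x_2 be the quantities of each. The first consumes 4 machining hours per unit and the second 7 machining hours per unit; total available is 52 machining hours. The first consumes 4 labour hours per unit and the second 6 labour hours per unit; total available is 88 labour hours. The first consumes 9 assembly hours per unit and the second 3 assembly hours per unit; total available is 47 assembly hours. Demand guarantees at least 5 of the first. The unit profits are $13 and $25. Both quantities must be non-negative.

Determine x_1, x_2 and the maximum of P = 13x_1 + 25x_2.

x_1 = 5, x_2 = 2/3, maximum P = 245/3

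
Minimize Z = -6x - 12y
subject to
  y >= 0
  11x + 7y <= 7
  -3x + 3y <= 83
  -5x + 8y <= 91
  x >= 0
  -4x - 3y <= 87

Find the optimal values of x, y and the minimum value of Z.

Corner points and Z = -6x - 12y:
  (7/11, 0) → Z = -42/11
  (0, 0) → Z = 0
  (0, 1) → Z = -12

At the optimal vertex, 11x + 7y = 7 and x = 0.
Solving simultaneously gives x = 0, y = 1.

x = 0, y = 1, minimum Z = -12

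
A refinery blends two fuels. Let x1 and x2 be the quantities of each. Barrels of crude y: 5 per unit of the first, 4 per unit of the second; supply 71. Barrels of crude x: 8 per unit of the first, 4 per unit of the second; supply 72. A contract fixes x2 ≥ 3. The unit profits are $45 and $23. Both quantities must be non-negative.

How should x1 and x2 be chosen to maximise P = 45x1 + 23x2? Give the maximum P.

x1 = 1/3, x2 = 52/3, maximum P = 1241/3

Feasible corners and P = 45x1 + 23x2:
  (0, 71/4) → P = 1633/4
  (0, 3) → P = 69
  (1/3, 52/3) → P = 1241/3
  (15/2, 3) → P = 813/2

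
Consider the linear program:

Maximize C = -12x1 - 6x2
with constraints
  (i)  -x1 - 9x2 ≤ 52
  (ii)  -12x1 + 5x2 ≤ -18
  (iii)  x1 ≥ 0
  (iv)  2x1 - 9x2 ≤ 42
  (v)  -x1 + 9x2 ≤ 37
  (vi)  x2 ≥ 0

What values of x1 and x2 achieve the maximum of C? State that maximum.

x1 = 3/2, x2 = 0, maximum C = -18

The binding constraints are -12x1 + 5x2 = -18 and x2 = 0.
Solving simultaneously gives x1 = 3/2, x2 = 0.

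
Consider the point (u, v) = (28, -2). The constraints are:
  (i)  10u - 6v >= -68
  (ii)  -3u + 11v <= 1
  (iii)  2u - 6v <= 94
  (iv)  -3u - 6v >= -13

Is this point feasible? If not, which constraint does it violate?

not feasible — violates (iv)

Constraint (iv): -3u - 6v = -72, which is not ≥ -13. All other constraints are satisfied.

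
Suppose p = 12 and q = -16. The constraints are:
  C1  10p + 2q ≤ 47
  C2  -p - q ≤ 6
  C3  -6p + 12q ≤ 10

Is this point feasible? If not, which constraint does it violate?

not feasible — violates C1

Constraint C1: 10p + 2q = 88, which is not ≤ 47. All other constraints are satisfied.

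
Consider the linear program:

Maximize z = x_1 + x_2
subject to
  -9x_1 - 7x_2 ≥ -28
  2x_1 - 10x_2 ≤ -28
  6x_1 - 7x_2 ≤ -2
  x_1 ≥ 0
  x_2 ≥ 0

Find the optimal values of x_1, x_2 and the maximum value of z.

x_1 = 0, x_2 = 4, maximum z = 4

Feasible corners and z = x_1 + x_2:
  (21/26, 77/26) → z = 49/13
  (0, 4) → z = 4
  (0, 14/5) → z = 14/5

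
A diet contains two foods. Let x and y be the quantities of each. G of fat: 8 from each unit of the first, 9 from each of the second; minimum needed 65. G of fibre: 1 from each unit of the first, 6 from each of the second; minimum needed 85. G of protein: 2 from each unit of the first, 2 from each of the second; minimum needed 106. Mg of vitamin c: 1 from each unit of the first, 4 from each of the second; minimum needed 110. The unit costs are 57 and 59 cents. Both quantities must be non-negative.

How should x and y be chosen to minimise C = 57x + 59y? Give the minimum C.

x = 34, y = 19, minimum C = 3059

Vertices and C = 57x + 59y:
  (0, 53) → C = 3127
  (110, 0) → C = 6270
  (34, 19) → C = 3059
The feasible region is unbounded (it extends along (0, 1), (1, 0)), but C strictly increases along every unbounded feasible direction, so there is no improving ray and the minimum is attained at a vertex.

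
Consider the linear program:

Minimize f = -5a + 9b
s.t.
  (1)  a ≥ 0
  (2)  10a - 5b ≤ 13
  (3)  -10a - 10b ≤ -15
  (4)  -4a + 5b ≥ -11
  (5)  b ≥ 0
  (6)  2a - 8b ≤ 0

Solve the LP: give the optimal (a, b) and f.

a = 52/35, b = 13/35, minimum f = -143/35

The feasible region is unbounded (it extends along (0, 1), (1, 2)), but f strictly increases along every unbounded feasible direction, so there is no improving ray and the minimum is attained at a vertex.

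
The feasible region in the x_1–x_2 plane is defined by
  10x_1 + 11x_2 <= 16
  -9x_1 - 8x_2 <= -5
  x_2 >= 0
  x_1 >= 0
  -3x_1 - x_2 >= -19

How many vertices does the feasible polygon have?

4

Pairwise boundary intersections that survive every other constraint:
  (8/5, 0)
  (0, 16/11)
  (5/9, 0)
  (0, 5/8)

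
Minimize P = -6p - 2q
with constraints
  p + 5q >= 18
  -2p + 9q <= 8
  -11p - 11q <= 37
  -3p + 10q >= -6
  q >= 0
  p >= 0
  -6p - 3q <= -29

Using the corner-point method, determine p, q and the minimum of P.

p = 134/7, q = 36/7, minimum P = -876/7

Feasible corners and P = -6p - 2q:
  (122/19, 44/19) → P = -820/19
  (42/5, 48/25) → P = -1356/25
  (134/7, 36/7) → P = -876/7

At the optimal vertex, -2p + 9q = 8 and -3p + 10q = -6.
Solving simultaneously gives p = 134/7, q = 36/7.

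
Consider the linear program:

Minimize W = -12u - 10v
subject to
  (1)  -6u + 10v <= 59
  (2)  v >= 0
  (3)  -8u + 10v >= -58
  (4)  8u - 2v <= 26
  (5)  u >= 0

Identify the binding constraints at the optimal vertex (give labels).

Vertices and W = -12u - 10v:
  (189/34, 157/17) → W = -2704/17
  (0, 59/10) → W = -59
  (13/4, 0) → W = -39
  (0, 0) → W = 0

The minimum is at (189/34, 157/17). Substituting into each constraint, equality holds for (1) and (4); the remaining constraints have slack.

(1) and (4)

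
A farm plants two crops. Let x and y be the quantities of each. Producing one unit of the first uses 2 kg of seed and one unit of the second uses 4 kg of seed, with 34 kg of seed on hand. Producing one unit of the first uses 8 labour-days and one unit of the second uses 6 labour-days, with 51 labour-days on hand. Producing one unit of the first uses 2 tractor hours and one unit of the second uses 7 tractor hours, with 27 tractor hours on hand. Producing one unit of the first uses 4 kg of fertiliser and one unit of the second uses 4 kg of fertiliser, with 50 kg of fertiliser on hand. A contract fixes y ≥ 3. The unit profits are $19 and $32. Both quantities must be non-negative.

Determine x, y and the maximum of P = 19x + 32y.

x = 3, y = 3, maximum P = 153

Extreme points and P = 19x + 32y:
  (0, 27/7) → P = 864/7
  (0, 3) → P = 96
  (3, 3) → P = 153

At the optimal vertex, 2x + 7y = 27 and y = 3.
Solving simultaneously gives x = 3, y = 3.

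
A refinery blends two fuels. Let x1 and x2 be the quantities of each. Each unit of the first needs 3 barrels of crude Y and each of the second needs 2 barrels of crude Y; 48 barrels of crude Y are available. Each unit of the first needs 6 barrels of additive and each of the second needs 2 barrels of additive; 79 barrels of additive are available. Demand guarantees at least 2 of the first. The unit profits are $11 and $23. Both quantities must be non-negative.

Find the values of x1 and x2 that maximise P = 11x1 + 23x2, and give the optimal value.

x1 = 2, x2 = 21, maximum P = 505

Vertices and P = 11x1 + 23x2:
  (79/6, 0) → P = 869/6
  (2, 0) → P = 22
  (31/3, 17/2) → P = 1855/6
  (2, 21) → P = 505

At the optimal vertex, 3x1 + 2x2 = 48 and x1 = 2.
Solving simultaneously gives x1 = 2, x2 = 21.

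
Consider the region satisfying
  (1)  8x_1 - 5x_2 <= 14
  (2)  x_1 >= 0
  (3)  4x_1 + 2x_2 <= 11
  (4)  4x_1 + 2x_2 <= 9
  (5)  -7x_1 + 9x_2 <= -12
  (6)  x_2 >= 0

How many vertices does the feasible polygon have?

3

Intersecting each pair of boundary lines and keeping only the points that satisfy every inequality leaves:
  (66/37, 2/37)
  (7/4, 0)
  (12/7, 0)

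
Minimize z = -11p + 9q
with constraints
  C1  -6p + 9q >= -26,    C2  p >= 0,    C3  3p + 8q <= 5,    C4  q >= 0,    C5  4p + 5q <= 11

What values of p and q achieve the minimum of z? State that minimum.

The binding constraints are 3p + 8q = 5 and q = 0.
Solving simultaneously gives p = 5/3, q = 0.

p = 5/3, q = 0, minimum z = -55/3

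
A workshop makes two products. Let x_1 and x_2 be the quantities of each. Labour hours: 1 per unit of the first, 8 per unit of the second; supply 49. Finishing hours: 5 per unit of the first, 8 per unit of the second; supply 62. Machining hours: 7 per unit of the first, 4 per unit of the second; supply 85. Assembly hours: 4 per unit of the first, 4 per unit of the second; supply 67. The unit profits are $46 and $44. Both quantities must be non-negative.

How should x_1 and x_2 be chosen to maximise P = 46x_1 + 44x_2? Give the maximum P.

x_1 = 12, x_2 = 1/4, maximum P = 563

Feasible corners and P = 46x_1 + 44x_2:
  (0, 0) → P = 0
  (0, 49/8) → P = 539/2
  (85/7, 0) → P = 3910/7
  (13/4, 183/32) → P = 3209/8
  (12, 1/4) → P = 563

The optimum lies where 5x_1 + 8x_2 = 62 and 7x_1 + 4x_2 = 85.
Solving simultaneously gives x_1 = 12, x_2 = 1/4.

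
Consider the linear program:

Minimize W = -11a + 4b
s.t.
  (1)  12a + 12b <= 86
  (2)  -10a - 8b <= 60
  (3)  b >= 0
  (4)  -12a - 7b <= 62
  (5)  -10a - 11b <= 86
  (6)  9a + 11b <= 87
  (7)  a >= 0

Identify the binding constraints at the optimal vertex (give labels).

Extreme points and W = -11a + 4b:
  (43/6, 0) → W = -473/6
  (0, 43/6) → W = 86/3
  (0, 0) → W = 0

The minimum is at (43/6, 0). Substituting into each constraint, equality holds for (1) and (3); the remaining constraints have slack.

(1) and (3)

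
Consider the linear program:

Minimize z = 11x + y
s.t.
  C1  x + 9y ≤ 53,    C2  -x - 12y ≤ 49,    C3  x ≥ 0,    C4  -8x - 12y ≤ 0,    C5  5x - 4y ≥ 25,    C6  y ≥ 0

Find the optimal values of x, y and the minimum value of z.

x = 5, y = 0, minimum z = 55

Corner points and z = 11x + y:
  (437/49, 240/49) → z = 103
  (53, 0) → z = 583
  (5, 0) → z = 55

The optimum lies where 5x - 4y = 25 and y = 0.
Solving simultaneously gives x = 5, y = 0.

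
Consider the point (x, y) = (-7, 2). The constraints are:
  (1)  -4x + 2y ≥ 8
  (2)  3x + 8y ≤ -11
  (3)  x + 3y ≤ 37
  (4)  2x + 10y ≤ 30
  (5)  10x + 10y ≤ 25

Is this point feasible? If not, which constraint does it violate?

not feasible — violates (2)

Constraint (2): 3x + 8y = -5, which is not ≤ -11. All other constraints are satisfied.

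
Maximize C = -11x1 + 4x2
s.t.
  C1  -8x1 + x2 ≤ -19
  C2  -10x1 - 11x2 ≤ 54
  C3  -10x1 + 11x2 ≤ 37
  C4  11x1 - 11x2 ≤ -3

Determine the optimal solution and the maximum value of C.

Corner points and C = -11x1 + 4x2:
  (41/13, 81/13) → C = -127/13
  (212/77, 233/77) → C = -200/11
  (34, 377/11) → C = -2606/11

x1 = 41/13, x2 = 81/13, maximum C = -127/13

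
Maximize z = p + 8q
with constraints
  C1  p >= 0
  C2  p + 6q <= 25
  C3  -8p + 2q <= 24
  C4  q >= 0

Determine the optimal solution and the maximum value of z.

Corner points and z = p + 8q:
  (0, 25/6) → z = 100/3
  (0, 0) → z = 0
  (25, 0) → z = 25

At the optimal vertex, p = 0 and p + 6q = 25.
Solving simultaneously gives p = 0, q = 25/6.

p = 0, q = 25/6, maximum z = 100/3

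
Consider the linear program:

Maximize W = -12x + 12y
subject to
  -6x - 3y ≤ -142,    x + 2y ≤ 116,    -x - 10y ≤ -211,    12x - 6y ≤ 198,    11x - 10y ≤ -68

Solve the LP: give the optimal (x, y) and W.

Extreme points and W = -12x + 12y:
  (-64/9, 554/9) → W = 824
  (1216/93, 1970/93) → W = 3016/31
  (32, 42) → W = 120

At the optimal vertex, -6x - 3y = -142 and x + 2y = 116.
Solving simultaneously gives x = -64/9, y = 554/9.

x = -64/9, y = 554/9, maximum W = 824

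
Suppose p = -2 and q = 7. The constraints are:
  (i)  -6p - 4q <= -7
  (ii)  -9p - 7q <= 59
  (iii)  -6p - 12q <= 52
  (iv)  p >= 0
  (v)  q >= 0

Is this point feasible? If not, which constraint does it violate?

not feasible — violates (iv)

Constraint (iv): p = -2, which is not ≥ 0. All other constraints are satisfied.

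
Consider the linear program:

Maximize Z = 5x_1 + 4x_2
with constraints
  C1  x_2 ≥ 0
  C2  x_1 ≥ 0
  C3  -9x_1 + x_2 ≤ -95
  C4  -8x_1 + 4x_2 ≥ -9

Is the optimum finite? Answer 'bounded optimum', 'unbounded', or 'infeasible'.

From the feasible point (53/4, 97/4), moving in the direction (4, 8) keeps every constraint satisfied while Z increases without bound.

unbounded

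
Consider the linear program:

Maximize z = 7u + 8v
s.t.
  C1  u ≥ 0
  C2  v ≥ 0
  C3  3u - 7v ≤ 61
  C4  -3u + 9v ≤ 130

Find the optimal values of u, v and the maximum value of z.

Extreme points and z = 7u + 8v:
  (0, 0) → z = 0
  (0, 130/9) → z = 1040/9
  (61/3, 0) → z = 427/3
  (1459/6, 191/2) → z = 14797/6

The optimum lies where 3u - 7v = 61 and -3u + 9v = 130.
Solving simultaneously gives u = 1459/6, v = 191/2.

u = 1459/6, v = 191/2, maximum z = 14797/6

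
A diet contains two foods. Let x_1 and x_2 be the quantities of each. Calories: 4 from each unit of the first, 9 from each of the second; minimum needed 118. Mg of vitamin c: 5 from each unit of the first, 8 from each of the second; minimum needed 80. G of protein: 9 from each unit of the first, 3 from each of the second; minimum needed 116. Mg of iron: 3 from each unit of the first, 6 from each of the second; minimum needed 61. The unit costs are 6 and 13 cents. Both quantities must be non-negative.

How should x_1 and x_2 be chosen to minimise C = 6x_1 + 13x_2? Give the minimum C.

Extreme points and C = 6x_1 + 13x_2:
  (0, 116/3) → C = 1508/3
  (59/2, 0) → C = 177
  (10, 26/3) → C = 518/3
The feasible region is unbounded (it extends along (0, 1), (1, 0)), but C strictly increases along every unbounded feasible direction, so there is no improving ray and the minimum is attained at a vertex.

x_1 = 10, x_2 = 26/3, minimum C = 518/3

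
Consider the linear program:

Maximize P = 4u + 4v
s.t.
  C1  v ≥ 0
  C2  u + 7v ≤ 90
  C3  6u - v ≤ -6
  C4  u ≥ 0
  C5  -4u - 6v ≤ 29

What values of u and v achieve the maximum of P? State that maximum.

Vertices and P = 4u + 4v:
  (48/43, 546/43) → P = 2376/43
  (0, 90/7) → P = 360/7
  (0, 6) → P = 24

At the optimal vertex, u + 7v = 90 and 6u - v = -6.
Solving simultaneously gives u = 48/43, v = 546/43.

u = 48/43, v = 546/43, maximum P = 2376/43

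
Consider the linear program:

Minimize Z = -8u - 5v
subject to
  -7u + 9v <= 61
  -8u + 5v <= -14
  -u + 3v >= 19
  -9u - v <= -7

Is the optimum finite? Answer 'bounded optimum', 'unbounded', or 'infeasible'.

unbounded

From the feasible point (431/37, 586/37), moving in the direction (9, 7) keeps every constraint satisfied while Z decreases without bound.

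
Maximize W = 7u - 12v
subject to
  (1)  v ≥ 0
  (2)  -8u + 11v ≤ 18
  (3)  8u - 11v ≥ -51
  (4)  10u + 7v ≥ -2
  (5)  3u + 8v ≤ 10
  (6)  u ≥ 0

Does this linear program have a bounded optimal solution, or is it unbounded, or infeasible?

Corner points and W = 7u - 12v:
  (10/3, 0) → W = 70/3
  (0, 0) → W = 0
  (0, 5/4) → W = -15
The feasible region has finitely many vertices and no improving ray; the maximum is 70/3 at (10/3, 0).

bounded optimum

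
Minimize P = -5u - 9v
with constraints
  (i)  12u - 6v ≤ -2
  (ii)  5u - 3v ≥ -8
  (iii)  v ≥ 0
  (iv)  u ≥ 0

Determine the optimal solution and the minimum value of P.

Vertices and P = -5u - 9v:
  (7, 43/3) → P = -164
  (0, 1/3) → P = -3
  (0, 8/3) → P = -24

u = 7, v = 43/3, minimum P = -164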